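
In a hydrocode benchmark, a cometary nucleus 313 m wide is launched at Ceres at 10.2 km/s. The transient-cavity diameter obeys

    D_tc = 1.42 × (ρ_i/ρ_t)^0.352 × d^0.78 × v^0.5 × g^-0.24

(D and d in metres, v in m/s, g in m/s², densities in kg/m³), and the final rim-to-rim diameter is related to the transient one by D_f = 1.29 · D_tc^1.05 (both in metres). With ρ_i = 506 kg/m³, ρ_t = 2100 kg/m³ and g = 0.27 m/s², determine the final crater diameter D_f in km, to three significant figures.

D_f ≈ 21.6 km

v = 10200 m/s.
(ρ_i/ρ_t)^0.352 = (506/2100)^0.352 = 0.6060
d^0.78 = 313^0.78 = 88.41
v^0.5 = 10200^0.5 = 101.0
g^-0.24 = 0.27^-0.24 = 1.369
D_tc = 1.42 × 0.6060 × 88.41 × 101.0 × 1.369 = 10520 m
D_f = 1.29 × (10520)^1.05 = 21563 m
     = 21.56 km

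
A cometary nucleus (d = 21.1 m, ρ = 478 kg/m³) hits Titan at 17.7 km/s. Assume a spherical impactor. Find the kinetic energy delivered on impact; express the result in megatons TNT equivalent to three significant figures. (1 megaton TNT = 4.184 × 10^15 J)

E ≈ 0.0880 Mt TNT

v = 17700 m/s.
Mass m = (π/6) ρ d³ = (π/6) × 478 × (21.1)³ = 2.351 × 10^6 kg
E = ½ m v² = 0.5 × 2.351 × 10^6 × (17700)² = 3.683 × 10^14 J
   = 3.683 × 10^14 / 4.184×10^15 = 0.08803 Mt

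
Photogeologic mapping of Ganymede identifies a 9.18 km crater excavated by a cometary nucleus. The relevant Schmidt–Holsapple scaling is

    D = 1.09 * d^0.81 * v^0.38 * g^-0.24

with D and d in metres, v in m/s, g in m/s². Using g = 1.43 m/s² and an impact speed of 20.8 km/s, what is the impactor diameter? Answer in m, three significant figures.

Rearranging for d: d = [D / (1.09 · 20800^0.38 · 1.43^-0.24)]^(1/0.81).
D = 9180 m.
20800^0.38 = 43.74
1.43^-0.24 = 0.9177
Denominator = 1.09 × 43.74 × 0.9177 = 43.75
D / 43.75 = 9180 / 43.75 = 209.8
d = 209.8^(1/0.81) = 209.8^1.2346 = 735.4 m

d ≈ 735 m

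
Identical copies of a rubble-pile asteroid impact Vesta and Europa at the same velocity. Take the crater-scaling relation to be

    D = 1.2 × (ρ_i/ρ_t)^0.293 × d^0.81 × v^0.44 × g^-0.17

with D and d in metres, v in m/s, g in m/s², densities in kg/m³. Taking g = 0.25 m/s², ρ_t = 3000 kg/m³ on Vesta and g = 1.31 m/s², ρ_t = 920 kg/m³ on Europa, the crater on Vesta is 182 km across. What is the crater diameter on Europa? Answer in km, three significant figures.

D ≈ 194 km

The impactor-only factors (d, v, ρ_i) cancel in the ratio, leaving D_Europa/D_Vesta = (g_Europa/g_Vesta)^-0.17 · (ρ_t,Vesta/ρ_t,Europa)^0.293.
(1.31/0.25)^-0.17 = 5.240^-0.17 = 0.7546
(3000/920)^0.293 = 3.261^0.293 = 1.414
Ratio = 0.7546 × 1.414 = 1.067
D_Europa = 1.067 × 182 km = 194 km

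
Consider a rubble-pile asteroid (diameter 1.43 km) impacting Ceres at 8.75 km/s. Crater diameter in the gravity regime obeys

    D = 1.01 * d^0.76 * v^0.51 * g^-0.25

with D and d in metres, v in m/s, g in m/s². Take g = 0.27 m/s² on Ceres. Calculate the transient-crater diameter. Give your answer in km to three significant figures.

D ≈ 35.9 km

In SI units: d = 1430 m, v = 8750 m/s.
d^0.76 = 1430^0.76 = 250.1
v^0.51 = 8750^0.51 = 102.4
g^-0.25 = 0.27^-0.25 = 1.387
D = 1.01 × 250.1 × 102.4 × 1.387 = 35877 m
   = 35.88 km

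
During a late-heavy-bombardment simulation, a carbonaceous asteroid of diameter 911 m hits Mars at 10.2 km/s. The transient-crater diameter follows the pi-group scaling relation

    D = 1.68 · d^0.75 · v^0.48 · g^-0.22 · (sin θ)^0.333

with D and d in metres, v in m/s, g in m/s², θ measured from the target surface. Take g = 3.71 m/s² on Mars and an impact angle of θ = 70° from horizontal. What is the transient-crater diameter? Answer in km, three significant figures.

In SI units: v = 10200 m/s.
d^0.75 = 911^0.75 = 165.8
v^0.48 = 10200^0.48 = 83.97
g^-0.22 = 3.71^-0.22 = 0.7494
(sin 70°)^0.333 = 0.9397^0.333 = 0.9795
D = 1.68 × 165.8 × 83.97 × 0.7494 × 0.9795 = 17169 m
   = 17.17 km

D ≈ 17.2 km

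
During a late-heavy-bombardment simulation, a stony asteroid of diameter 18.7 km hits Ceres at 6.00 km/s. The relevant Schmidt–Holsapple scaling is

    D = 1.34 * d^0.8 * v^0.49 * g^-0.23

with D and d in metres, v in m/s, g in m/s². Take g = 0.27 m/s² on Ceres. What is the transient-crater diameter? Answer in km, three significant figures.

In SI units: d = 18700 m, v = 6000 m/s.
d^0.8 = 18700^0.8 = 2615
v^0.49 = 6000^0.49 = 71.01
g^-0.23 = 0.27^-0.23 = 1.351
D = 1.34 × 2615 × 71.01 × 1.351 = 3.362 × 10^5 m
   = 336.2 km

D ≈ 336 km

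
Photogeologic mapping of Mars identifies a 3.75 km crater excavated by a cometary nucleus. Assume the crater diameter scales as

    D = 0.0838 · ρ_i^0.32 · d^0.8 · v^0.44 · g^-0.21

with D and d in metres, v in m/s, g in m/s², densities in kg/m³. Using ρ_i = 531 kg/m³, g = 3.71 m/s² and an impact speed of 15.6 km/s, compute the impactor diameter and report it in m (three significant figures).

d ≈ 369 m

Rearranging for d: d = [D / (0.0838 · 531^0.32 · 15600^0.44 · 3.71^-0.21)]^(1/0.8).
D = 3750 m.
531^0.32 = 7.448
15600^0.44 = 69.98
3.71^-0.21 = 0.7593
Denominator = 0.0838 × 7.448 × 69.98 × 0.7593 = 33.16
D / 33.16 = 3750 / 33.16 = 113.1
d = 113.1^(1/0.8) = 113.1^1.25 = 368.8 m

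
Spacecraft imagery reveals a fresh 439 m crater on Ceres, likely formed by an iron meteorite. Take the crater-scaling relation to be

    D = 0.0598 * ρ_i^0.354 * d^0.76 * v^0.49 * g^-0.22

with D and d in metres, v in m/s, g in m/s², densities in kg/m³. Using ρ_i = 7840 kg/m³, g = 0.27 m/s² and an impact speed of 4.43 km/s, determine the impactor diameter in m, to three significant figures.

Rearranging for d: d = [D / (0.0598 · 7840^0.354 · 4430^0.49 · 0.27^-0.22)]^(1/0.76).
7840^0.354 = 23.91
4430^0.49 = 61.20
0.27^-0.22 = 1.334
Denominator = 0.0598 × 23.91 × 61.20 × 1.334 = 116.7
D / 116.7 = 439 / 116.7 = 3.762
d = 3.762^(1/0.76) = 3.762^1.3158 = 5.717 m

d ≈ 5.72 m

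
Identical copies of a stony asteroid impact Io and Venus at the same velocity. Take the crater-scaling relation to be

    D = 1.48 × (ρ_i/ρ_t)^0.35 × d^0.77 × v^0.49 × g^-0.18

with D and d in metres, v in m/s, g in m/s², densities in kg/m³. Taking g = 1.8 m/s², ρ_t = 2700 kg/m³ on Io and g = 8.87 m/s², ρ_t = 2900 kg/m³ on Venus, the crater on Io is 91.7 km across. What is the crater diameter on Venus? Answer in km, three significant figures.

The impactor-only factors (d, v, ρ_i) cancel in the ratio, leaving D_Venus/D_Io = (g_Venus/g_Io)^-0.18 · (ρ_t,Io/ρ_t,Venus)^0.35.
(8.87/1.8)^-0.18 = 4.928^-0.18 = 0.7504
(2700/2900)^0.35 = 0.9310^0.35 = 0.9753
Ratio = 0.7504 × 0.9753 = 0.7319
D_Venus = 0.7319 × 91.7 km = 67.1 km

D ≈ 67.1 km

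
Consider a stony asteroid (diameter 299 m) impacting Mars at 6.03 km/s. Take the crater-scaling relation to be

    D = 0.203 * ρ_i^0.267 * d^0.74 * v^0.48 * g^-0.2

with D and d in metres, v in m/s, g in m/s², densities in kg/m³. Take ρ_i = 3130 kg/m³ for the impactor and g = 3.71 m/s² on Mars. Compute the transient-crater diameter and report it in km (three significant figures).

In SI units: v = 6030 m/s.
ρ_i^0.267 = 3130^0.267 = 8.577
d^0.74 = 299^0.74 = 67.92
v^0.48 = 6030^0.48 = 65.25
g^-0.2 = 3.71^-0.2 = 0.7694
D = 0.203 × 8.577 × 67.92 × 65.25 × 0.7694 = 5937 m
   = 5.937 km

D ≈ 5.94 km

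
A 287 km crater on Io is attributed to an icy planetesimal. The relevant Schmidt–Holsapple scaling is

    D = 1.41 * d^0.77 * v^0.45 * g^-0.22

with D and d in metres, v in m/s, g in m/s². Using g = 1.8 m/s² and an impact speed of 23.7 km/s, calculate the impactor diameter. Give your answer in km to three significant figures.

Rearranging for d: d = [D / (1.41 · 23700^0.45 · 1.8^-0.22)]^(1/0.77).
D = 287000 m.
23700^0.45 = 93.03
1.8^-0.22 = 0.8787
Denominator = 1.41 × 93.03 × 0.8787 = 115.3
D / 115.3 = 287000 / 115.3 = 2489
d = 2489^(1/0.77) = 2489^1.2987 = 25729 m

d ≈ 25.7 km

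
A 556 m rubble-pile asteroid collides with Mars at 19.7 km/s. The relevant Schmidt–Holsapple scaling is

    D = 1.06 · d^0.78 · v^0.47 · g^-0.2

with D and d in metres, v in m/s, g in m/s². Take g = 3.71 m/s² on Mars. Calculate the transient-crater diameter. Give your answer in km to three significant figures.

In SI units: v = 19700 m/s.
d^0.78 = 556^0.78 = 138.4
v^0.47 = 19700^0.47 = 104.3
g^-0.2 = 3.71^-0.2 = 0.7694
D = 1.06 × 138.4 × 104.3 × 0.7694 = 11773 m
   = 11.77 km

D ≈ 11.8 km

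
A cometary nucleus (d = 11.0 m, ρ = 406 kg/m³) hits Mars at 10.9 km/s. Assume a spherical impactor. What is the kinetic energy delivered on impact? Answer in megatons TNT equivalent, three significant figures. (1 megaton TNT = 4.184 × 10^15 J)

v = 10900 m/s.
Mass m = (π/6) ρ d³ = (π/6) × 406 × (11)³ = 2.829 × 10^5 kg
E = ½ m v² = 0.5 × 2.829 × 10^5 × (10900)² = 1.681 × 10^13 J
   = 1.681 × 10^13 / 4.184×10^15 = 4.018 × 10^-3 Mt

E ≈ 4.02 × 10^-3 Mt TNT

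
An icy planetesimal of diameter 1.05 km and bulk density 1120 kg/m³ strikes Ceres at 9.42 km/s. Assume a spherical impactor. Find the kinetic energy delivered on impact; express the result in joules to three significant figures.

d = 1050 m; v = 9420 m/s.
Mass m = (π/6) ρ d³ = (π/6) × 1120 × (1050)³ = 6.789 × 10^11 kg
E = ½ m v² = 0.5 × 6.789 × 10^11 × (9420)² = 3.012 × 10^19 J

E ≈ 3.01 × 10^19 J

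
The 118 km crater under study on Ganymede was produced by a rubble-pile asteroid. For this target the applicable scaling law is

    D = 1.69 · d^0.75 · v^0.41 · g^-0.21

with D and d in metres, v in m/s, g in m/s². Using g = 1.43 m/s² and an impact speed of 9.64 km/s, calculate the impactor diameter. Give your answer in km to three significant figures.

Rearranging for d: d = [D / (1.69 · 9640^0.41 · 1.43^-0.21)]^(1/0.75).
D = 118000 m.
9640^0.41 = 43.00
1.43^-0.21 = 0.9276
Denominator = 1.69 × 43.00 × 0.9276 = 67.41
D / 67.41 = 118000 / 67.41 = 1750
d = 1750^(1/0.75) = 1750^1.3333 = 21083 m

d ≈ 21.1 km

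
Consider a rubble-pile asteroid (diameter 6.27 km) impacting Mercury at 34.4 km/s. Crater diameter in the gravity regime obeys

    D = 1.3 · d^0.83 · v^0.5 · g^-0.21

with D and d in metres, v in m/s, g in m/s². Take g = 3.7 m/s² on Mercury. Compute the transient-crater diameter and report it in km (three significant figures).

D ≈ 260 km

In SI units: d = 6270 m, v = 34400 m/s.
d^0.83 = 6270^0.83 = 1418
v^0.5 = 34400^0.5 = 185.5
g^-0.21 = 3.7^-0.21 = 0.7598
D = 1.3 × 1418 × 185.5 × 0.7598 = 2.598 × 10^5 m
   = 259.8 km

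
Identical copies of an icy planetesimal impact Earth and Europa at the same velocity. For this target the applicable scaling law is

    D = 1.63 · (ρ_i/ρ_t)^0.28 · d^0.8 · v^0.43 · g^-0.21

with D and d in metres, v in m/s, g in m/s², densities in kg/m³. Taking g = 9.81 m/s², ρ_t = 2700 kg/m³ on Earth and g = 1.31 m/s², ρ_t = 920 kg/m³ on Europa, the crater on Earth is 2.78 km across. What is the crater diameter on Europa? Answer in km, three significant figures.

D ≈ 5.74 km

The impactor-only factors (d, v, ρ_i) cancel in the ratio, leaving D_Europa/D_Earth = (g_Europa/g_Earth)^-0.21 · (ρ_t,Earth/ρ_t,Europa)^0.28.
(1.31/9.81)^-0.21 = 0.1335^-0.21 = 1.526
(2700/920)^0.28 = 2.935^0.28 = 1.352
Ratio = 1.526 × 1.352 = 2.063
D_Europa = 2.063 × 2.78 km = 5.74 km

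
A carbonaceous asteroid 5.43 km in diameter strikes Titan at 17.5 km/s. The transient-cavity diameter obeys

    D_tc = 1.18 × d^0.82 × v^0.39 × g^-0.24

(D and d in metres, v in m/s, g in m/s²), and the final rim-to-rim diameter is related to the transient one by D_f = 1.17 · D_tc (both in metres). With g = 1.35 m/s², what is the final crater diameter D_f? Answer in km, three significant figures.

In SI: d = 5430 m, v = 17500 m/s.
d^0.82 = 5430^0.82 = 1155
v^0.39 = 17500^0.39 = 45.16
g^-0.24 = 1.35^-0.24 = 0.9305
D_tc = 1.18 × 1155 × 45.16 × 0.9305 = 57270 m
D_f = 1.17 × 57270 = 67006 m
     = 67.01 km

D_f ≈ 67.0 km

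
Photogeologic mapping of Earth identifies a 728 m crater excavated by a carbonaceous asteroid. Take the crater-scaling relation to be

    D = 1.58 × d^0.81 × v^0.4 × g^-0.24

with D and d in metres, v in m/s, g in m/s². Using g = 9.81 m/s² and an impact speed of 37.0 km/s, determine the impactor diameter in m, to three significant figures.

d ≈ 21.2 m

Rearranging for d: d = [D / (1.58 · 37000^0.4 · 9.81^-0.24)]^(1/0.81).
37000^0.4 = 67.19
9.81^-0.24 = 0.5781
Denominator = 1.58 × 67.19 × 0.5781 = 61.37
D / 61.37 = 728 / 61.37 = 11.86
d = 11.86^(1/0.81) = 11.86^1.2346 = 21.19 m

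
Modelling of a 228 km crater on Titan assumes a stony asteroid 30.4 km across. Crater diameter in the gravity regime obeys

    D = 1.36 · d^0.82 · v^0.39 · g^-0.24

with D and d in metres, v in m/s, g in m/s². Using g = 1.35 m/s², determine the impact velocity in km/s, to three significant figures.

v ≈ 11.2 km/s

Rearranging for v: v = [D / (1.36 · 30400^0.82 · 1.35^-0.24)]^(1/0.39).
D = 228000 m.
30400^0.82 = 4742
1.35^-0.24 = 0.9305
Denominator = 1.36 × 4742 × 0.9305 = 6001
D / 6001 = 228000 / 6001 = 37.99
v = 37.99^(1/0.39) = 37.99^2.5641 = 11231 m/s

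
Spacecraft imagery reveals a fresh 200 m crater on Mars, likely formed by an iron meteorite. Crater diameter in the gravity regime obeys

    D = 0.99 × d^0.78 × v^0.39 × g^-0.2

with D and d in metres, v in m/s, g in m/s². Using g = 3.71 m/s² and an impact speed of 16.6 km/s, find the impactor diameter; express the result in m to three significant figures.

d ≈ 9.81 m

Rearranging for d: d = [D / (0.99 · 16600^0.39 · 3.71^-0.2)]^(1/0.78).
16600^0.39 = 44.24
3.71^-0.2 = 0.7694
Denominator = 0.99 × 44.24 × 0.7694 = 33.70
D / 33.70 = 200 / 33.70 = 5.935
d = 5.935^(1/0.78) = 5.935^1.2821 = 9.809 m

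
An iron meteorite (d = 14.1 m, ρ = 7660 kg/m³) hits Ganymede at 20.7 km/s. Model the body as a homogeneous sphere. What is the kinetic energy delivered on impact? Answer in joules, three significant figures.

E ≈ 2.41 × 10^15 J

v = 20700 m/s.
Mass m = (π/6) ρ d³ = (π/6) × 7660 × (14.1)³ = 1.124 × 10^7 kg
E = ½ m v² = 0.5 × 1.124 × 10^7 × (20700)² = 2.408 × 10^15 J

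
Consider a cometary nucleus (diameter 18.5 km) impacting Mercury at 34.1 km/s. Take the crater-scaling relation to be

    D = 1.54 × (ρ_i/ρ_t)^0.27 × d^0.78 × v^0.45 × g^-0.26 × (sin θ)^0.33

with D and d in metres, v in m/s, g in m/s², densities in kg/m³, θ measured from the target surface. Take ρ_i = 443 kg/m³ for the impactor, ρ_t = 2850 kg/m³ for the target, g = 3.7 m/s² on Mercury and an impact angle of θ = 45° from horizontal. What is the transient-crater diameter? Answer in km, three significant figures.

D ≈ 138 km

In SI units: d = 18500 m, v = 34100 m/s.
(ρ_i/ρ_t)^0.27 = (443/2850)^0.27 = 0.6050
d^0.78 = 18500^0.78 = 2130
v^0.45 = 34100^0.45 = 109.6
g^-0.26 = 3.7^-0.26 = 0.7117
(sin 45°)^0.33 = 0.7071^0.33 = 0.8919
D = 1.54 × 0.6050 × 2130 × 109.6 × 0.7117 × 0.8919 = 1.381 × 10^5 m
   = 138.1 km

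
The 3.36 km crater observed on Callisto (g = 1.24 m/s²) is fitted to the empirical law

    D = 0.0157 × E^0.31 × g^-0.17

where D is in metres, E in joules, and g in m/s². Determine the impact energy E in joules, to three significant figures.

Rearranging: E = [D / (0.0157 · g^-0.17)]^(1/0.31).
D = 3360 m.
g^-0.17 = 1.24^-0.17 = 0.9641
D / (0.0157 × 0.9641) = 3360 / (0.01514) = 2.219 × 10^5
E = (2.219 × 10^5)^3.2258 = 1.760 × 10^17 J

E ≈ 1.76 × 10^17 J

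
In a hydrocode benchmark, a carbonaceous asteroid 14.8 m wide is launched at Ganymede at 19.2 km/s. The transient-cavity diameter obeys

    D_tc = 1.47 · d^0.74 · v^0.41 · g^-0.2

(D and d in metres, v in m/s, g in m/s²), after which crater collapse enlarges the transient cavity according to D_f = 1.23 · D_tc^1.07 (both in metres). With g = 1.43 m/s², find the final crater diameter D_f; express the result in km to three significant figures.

v = 19200 m/s.
d^0.74 = 14.8^0.74 = 7.345
v^0.41 = 19200^0.41 = 57.04
g^-0.2 = 1.43^-0.2 = 0.9310
D_tc = 1.47 × 7.345 × 57.04 × 0.9310 = 573.4 m
D_f = 1.23 × (573.4)^1.07 = 1100 m
     = 1.100 km

D_f ≈ 1.10 km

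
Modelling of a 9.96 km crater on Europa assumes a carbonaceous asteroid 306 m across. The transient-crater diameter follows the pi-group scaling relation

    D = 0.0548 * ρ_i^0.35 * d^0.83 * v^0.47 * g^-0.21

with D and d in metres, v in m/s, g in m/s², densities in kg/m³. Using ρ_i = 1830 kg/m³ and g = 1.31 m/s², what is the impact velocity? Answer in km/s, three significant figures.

Rearranging for v: v = [D / (0.0548 · 1830^0.35 · 306^0.83 · 1.31^-0.21)]^(1/0.47).
D = 9960 m.
1830^0.35 = 13.86
306^0.83 = 115.7
1.31^-0.21 = 0.9449
Denominator = 0.0548 × 13.86 × 115.7 × 0.9449 = 83.04
D / 83.04 = 9960 / 83.04 = 119.9
v = 119.9^(1/0.47) = 119.9^2.1277 = 26491 m/s

v ≈ 26.5 km/s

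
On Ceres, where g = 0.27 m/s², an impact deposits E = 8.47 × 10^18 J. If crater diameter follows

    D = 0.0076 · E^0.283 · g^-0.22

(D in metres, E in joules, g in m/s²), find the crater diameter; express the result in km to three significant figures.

E^0.283 = (8.47 × 10^18)^0.283 = 2.273 × 10^5
g^-0.22 = 0.27^-0.22 = 1.334
D = 0.0076 × 2.273 × 10^5 × 1.334 = 2304 m
   = 2.304 km

D ≈ 2.30 km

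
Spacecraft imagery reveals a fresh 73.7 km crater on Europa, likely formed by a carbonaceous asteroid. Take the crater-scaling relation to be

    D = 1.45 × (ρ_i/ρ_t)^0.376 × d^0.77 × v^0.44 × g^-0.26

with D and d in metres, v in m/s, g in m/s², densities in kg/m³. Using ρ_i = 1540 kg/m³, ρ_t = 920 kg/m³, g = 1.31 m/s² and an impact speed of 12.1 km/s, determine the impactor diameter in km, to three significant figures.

Rearranging for d: d = [D / (1.45 · (1540/920)^0.376 · 12100^0.44 · 1.31^-0.26)]^(1/0.77).
D = 73700 m.
(1540/920)^0.376 = 1.214
12100^0.44 = 62.58
1.31^-0.26 = 0.9322
Denominator = 1.45 × 1.214 × 62.58 × 0.9322 = 102.7
D / 102.7 = 73700 / 102.7 = 717.6
d = 717.6^(1/0.77) = 717.6^1.2987 = 5116 m

d ≈ 5.12 km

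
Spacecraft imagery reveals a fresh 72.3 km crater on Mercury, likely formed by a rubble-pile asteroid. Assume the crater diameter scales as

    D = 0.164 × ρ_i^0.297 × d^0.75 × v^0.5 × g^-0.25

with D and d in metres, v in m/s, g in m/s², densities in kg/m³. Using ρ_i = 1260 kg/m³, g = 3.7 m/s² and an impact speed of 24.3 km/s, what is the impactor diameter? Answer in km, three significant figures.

Rearranging for d: d = [D / (0.164 · 1260^0.297 · 24300^0.5 · 3.7^-0.25)]^(1/0.75).
D = 72300 m.
1260^0.297 = 8.333
24300^0.5 = 155.9
3.7^-0.25 = 0.7210
Denominator = 0.164 × 8.333 × 155.9 × 0.7210 = 153.6
D / 153.6 = 72300 / 153.6 = 470.7
d = 470.7^(1/0.75) = 470.7^1.3333 = 3661 m

d ≈ 3.66 km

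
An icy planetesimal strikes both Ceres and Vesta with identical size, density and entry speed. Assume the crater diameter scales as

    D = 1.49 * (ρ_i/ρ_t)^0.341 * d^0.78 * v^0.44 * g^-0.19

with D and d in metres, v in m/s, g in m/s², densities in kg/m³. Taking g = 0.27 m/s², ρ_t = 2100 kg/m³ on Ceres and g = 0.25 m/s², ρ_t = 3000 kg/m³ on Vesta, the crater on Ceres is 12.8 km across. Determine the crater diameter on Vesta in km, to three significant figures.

The impactor-only factors (d, v, ρ_i) cancel in the ratio, leaving D_Vesta/D_Ceres = (g_Vesta/g_Ceres)^-0.19 · (ρ_t,Ceres/ρ_t,Vesta)^0.341.
(0.25/0.27)^-0.19 = 0.9259^-0.19 = 1.015
(2100/3000)^0.341 = 0.7000^0.341 = 0.8855
Ratio = 1.015 × 0.8855 = 0.8988
D_Vesta = 0.8988 × 12.8 km = 11.5 km

D ≈ 11.5 km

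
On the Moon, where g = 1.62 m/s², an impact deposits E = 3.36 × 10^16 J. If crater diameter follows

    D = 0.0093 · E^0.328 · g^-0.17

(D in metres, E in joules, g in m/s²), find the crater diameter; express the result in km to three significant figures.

D ≈ 2.26 km

E^0.328 = (3.36 × 10^16)^0.328 = 2.634 × 10^5
g^-0.17 = 1.62^-0.17 = 0.9213
D = 0.0093 × 2.634 × 10^5 × 0.9213 = 2257 m
   = 2.257 km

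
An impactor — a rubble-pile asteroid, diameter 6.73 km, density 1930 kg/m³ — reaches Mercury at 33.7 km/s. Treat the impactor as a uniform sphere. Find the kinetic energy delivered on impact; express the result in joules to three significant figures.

d = 6730 m; v = 33700 m/s.
Mass m = (π/6) ρ d³ = (π/6) × 1930 × (6730)³ = 3.080 × 10^14 kg
E = ½ m v² = 0.5 × 3.080 × 10^14 × (33700)² = 1.749 × 10^23 J

E ≈ 1.75 × 10^23 J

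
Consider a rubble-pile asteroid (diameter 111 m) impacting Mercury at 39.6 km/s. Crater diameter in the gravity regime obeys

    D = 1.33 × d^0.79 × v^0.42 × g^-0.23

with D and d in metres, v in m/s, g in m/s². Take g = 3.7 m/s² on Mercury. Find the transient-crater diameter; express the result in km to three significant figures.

In SI units: v = 39600 m/s.
d^0.79 = 111^0.79 = 41.29
v^0.42 = 39600^0.42 = 85.32
g^-0.23 = 3.7^-0.23 = 0.7401
D = 1.33 × 41.29 × 85.32 × 0.7401 = 3468 m
   = 3.468 km

D ≈ 3.47 km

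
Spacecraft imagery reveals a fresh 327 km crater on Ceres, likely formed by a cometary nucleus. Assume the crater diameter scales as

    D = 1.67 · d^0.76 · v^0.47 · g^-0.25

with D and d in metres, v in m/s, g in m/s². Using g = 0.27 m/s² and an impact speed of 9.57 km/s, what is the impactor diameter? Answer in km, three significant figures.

Rearranging for d: d = [D / (1.67 · 9570^0.47 · 0.27^-0.25)]^(1/0.76).
D = 327000 m.
9570^0.47 = 74.31
0.27^-0.25 = 1.387
Denominator = 1.67 × 74.31 × 1.387 = 172.1
D / 172.1 = 327000 / 172.1 = 1900
d = 1900^(1/0.76) = 1900^1.3158 = 20615 m

d ≈ 20.6 km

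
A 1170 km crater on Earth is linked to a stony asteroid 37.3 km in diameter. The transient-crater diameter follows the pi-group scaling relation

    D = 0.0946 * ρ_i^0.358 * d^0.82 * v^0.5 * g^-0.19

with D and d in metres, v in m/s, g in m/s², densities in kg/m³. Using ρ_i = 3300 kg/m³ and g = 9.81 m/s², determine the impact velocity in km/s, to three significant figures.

v ≈ 35.0 km/s

Rearranging for v: v = [D / (0.0946 · 3300^0.358 · 37300^0.82 · 9.81^-0.19)]^(1/0.5).
D = 1.17e+06 m.
3300^0.358 = 18.18
37300^0.82 = 5608
9.81^-0.19 = 0.6480
Denominator = 0.0946 × 18.18 × 5608 × 0.6480 = 6250
D / 6250 = 1.17e+06 / 6250 = 187.2
v = 187.2^(1/0.5) = 187.2^2 = 35044 m/s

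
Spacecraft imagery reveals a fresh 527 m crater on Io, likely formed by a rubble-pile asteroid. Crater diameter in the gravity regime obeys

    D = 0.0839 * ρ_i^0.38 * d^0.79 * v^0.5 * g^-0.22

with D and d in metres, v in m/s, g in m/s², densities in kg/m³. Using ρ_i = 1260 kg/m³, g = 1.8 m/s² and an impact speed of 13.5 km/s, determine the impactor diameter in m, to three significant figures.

Rearranging for d: d = [D / (0.0839 · 1260^0.38 · 13500^0.5 · 1.8^-0.22)]^(1/0.79).
1260^0.38 = 15.07
13500^0.5 = 116.2
1.8^-0.22 = 0.8787
Denominator = 0.0839 × 15.07 × 116.2 × 0.8787 = 129.1
D / 129.1 = 527 / 129.1 = 4.082
d = 4.082^(1/0.79) = 4.082^1.2658 = 5.933 m

d ≈ 5.93 m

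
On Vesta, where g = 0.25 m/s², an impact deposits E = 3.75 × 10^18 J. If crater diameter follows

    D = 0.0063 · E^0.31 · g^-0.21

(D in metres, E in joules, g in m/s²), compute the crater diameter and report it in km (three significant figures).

E^0.31 = (3.75 × 10^18)^0.31 = 5.727 × 10^5
g^-0.21 = 0.25^-0.21 = 1.338
D = 0.0063 × 5.727 × 10^5 × 1.338 = 4828 m
   = 4.828 km

D ≈ 4.83 km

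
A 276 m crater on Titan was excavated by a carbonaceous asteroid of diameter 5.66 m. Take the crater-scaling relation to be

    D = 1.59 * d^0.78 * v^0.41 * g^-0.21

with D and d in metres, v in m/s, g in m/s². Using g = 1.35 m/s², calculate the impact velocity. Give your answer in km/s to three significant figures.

Rearranging for v: v = [D / (1.59 · 5.66^0.78 · 1.35^-0.21)]^(1/0.41).
5.66^0.78 = 3.865
1.35^-0.21 = 0.9389
Denominator = 1.59 × 3.865 × 0.9389 = 5.770
D / 5.770 = 276 / 5.770 = 47.83
v = 47.83^(1/0.41) = 47.83^2.439 = 12497 m/s

v ≈ 12.5 km/s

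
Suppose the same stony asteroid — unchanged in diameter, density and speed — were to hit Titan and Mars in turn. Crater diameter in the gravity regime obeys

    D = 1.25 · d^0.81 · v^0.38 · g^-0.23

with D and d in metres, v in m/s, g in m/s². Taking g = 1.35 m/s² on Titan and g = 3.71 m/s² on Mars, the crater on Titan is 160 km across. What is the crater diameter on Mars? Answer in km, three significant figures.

D ≈ 127 km

All impactor-dependent factors cancel in the ratio, leaving D_Mars/D_Titan = (g_Mars/g_Titan)^-0.23.
(3.71/1.35)^-0.23 = 2.748^-0.23 = 0.7925
D_Mars = 0.7925 × 160 km = 127 km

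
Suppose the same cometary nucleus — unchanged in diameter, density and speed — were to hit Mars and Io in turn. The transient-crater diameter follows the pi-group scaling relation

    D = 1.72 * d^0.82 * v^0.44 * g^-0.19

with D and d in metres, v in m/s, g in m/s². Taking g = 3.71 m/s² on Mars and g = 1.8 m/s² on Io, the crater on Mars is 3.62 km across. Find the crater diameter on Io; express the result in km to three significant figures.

All impactor-dependent factors cancel in the ratio, leaving D_Io/D_Mars = (g_Io/g_Mars)^-0.19.
(1.8/3.71)^-0.19 = 0.4852^-0.19 = 1.147
D_Io = 1.147 × 3.62 km = 4.15 km

D ≈ 4.15 km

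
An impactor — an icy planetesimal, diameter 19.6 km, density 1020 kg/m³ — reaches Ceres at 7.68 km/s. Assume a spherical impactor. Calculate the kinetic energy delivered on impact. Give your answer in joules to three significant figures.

d = 19600 m; v = 7680 m/s.
Mass m = (π/6) ρ d³ = (π/6) × 1020 × (19600)³ = 4.021 × 10^15 kg
E = ½ m v² = 0.5 × 4.021 × 10^15 × (7680)² = 1.186 × 10^23 J

E ≈ 1.19 × 10^23 J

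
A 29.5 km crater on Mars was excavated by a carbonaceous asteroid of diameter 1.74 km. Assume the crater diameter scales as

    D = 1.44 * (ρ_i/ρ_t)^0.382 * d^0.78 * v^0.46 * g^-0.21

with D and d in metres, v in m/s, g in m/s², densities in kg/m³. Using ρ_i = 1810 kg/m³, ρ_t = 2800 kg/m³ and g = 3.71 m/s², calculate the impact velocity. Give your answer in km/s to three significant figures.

Rearranging for v: v = [D / (1.44 · (1810/2800)^0.382 · 1740^0.78 · 3.71^-0.21)]^(1/0.46).
D = 29500 m.
(1810/2800)^0.382 = 0.8465
1740^0.78 = 337.0
3.71^-0.21 = 0.7593
Denominator = 1.44 × 0.8465 × 337.0 × 0.7593 = 311.9
D / 311.9 = 29500 / 311.9 = 94.58
v = 94.58^(1/0.46) = 94.58^2.1739 = 19733 m/s

v ≈ 19.7 km/s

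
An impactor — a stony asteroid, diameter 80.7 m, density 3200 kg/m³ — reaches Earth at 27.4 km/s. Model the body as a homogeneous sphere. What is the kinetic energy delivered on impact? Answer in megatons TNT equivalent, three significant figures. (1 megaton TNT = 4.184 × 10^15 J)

v = 27400 m/s.
Mass m = (π/6) ρ d³ = (π/6) × 3200 × (80.7)³ = 8.806 × 10^8 kg
E = ½ m v² = 0.5 × 8.806 × 10^8 × (27400)² = 3.306 × 10^17 J
   = 3.306 × 10^17 / 4.184×10^15 = 79.02 Mt

E ≈ 79.0 Mt TNT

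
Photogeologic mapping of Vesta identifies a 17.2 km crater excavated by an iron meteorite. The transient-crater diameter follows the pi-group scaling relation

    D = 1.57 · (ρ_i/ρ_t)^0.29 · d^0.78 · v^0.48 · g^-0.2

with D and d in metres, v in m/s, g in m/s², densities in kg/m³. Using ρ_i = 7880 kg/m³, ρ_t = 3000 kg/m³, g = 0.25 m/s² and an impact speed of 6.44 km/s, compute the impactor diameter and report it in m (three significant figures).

d ≈ 335 m

Rearranging for d: d = [D / (1.57 · (7880/3000)^0.29 · 6440^0.48 · 0.25^-0.2)]^(1/0.78).
D = 17200 m.
(7880/3000)^0.29 = 1.323
6440^0.48 = 67.34
0.25^-0.2 = 1.320
Denominator = 1.57 × 1.323 × 67.34 × 1.320 = 184.6
D / 184.6 = 17200 / 184.6 = 93.17
d = 93.17^(1/0.78) = 93.17^1.2821 = 334.8 m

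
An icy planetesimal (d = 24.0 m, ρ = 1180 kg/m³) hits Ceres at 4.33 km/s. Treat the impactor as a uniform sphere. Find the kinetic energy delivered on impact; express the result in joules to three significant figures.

E ≈ 8.01 × 10^13 J

v = 4330 m/s.
Mass m = (π/6) ρ d³ = (π/6) × 1180 × (24)³ = 8.541 × 10^6 kg
E = ½ m v² = 0.5 × 8.541 × 10^6 × (4330)² = 8.007 × 10^13 J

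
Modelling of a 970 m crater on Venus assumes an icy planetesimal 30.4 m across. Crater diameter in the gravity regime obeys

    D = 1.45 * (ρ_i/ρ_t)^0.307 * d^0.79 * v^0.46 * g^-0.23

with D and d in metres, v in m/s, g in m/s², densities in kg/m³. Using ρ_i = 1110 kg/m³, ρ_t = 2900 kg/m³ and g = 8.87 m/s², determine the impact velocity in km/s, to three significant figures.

Rearranging for v: v = [D / (1.45 · (1110/2900)^0.307 · 30.4^0.79 · 8.87^-0.23)]^(1/0.46).
(1110/2900)^0.307 = 0.7447
30.4^0.79 = 14.84
8.87^-0.23 = 0.6053
Denominator = 1.45 × 0.7447 × 14.84 × 0.6053 = 9.700
D / 9.700 = 970 / 9.700 = 100.0
v = 100.0^(1/0.46) = 100.0^2.1739 = 22274 m/s

v ≈ 22.3 km/s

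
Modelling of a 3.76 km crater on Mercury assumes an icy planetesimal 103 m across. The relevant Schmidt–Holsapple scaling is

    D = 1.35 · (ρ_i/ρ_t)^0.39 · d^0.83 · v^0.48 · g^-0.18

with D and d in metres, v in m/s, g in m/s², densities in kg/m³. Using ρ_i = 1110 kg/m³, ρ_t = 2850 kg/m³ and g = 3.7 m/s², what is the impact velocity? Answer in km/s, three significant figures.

v ≈ 17.5 km/s

Rearranging for v: v = [D / (1.35 · (1110/2850)^0.39 · 103^0.83 · 3.7^-0.18)]^(1/0.48).
D = 3760 m.
(1110/2850)^0.39 = 0.6923
103^0.83 = 46.84
3.7^-0.18 = 0.7902
Denominator = 1.35 × 0.6923 × 46.84 × 0.7902 = 34.59
D / 34.59 = 3760 / 34.59 = 108.7
v = 108.7^(1/0.48) = 108.7^2.0833 = 17461 m/s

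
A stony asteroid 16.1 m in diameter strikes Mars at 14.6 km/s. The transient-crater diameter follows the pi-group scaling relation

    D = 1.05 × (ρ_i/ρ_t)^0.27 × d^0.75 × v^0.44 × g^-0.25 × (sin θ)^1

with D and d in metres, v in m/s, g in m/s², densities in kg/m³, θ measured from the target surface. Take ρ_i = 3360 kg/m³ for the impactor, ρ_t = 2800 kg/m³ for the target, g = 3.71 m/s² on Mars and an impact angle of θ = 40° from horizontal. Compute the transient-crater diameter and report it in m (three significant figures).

D ≈ 279 m

In SI units: v = 14600 m/s.
(ρ_i/ρ_t)^0.27 = (3360/2800)^0.27 = 1.050
d^0.75 = 16.1^0.75 = 8.037
v^0.44 = 14600^0.44 = 67.97
g^-0.25 = 3.71^-0.25 = 0.7205
(sin 40°)^1 = 0.6428^1 = 0.6428
D = 1.05 × 1.050 × 8.037 × 67.97 × 0.7205 × 0.6428 = 278.9 m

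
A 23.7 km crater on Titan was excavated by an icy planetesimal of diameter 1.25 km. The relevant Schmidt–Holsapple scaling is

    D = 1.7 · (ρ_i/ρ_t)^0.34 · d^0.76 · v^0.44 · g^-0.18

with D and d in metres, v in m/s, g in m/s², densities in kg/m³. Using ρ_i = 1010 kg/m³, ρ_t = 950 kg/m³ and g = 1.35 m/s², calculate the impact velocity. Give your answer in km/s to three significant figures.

Rearranging for v: v = [D / (1.7 · (1010/950)^0.34 · 1250^0.76 · 1.35^-0.18)]^(1/0.44).
D = 23700 m.
(1010/950)^0.34 = 1.021
1250^0.76 = 225.8
1.35^-0.18 = 0.9474
Denominator = 1.7 × 1.021 × 225.8 × 0.9474 = 371.3
D / 371.3 = 23700 / 371.3 = 63.83
v = 63.83^(1/0.44) = 63.83^2.2727 = 12656 m/s

v ≈ 12.7 km/s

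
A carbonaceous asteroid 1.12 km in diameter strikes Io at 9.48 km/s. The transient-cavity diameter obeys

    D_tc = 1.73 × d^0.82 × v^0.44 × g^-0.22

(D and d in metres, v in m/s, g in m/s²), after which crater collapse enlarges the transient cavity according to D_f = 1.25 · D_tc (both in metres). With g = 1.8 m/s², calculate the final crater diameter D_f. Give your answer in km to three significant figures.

D_f ≈ 33.8 km

In SI: d = 1120 m, v = 9480 m/s.
d^0.82 = 1120^0.82 = 316.5
v^0.44 = 9480^0.44 = 56.21
g^-0.22 = 1.8^-0.22 = 0.8787
D_tc = 1.73 × 316.5 × 56.21 × 0.8787 = 27040 m
D_f = 1.25 × 27040 = 33800 m
     = 33.80 km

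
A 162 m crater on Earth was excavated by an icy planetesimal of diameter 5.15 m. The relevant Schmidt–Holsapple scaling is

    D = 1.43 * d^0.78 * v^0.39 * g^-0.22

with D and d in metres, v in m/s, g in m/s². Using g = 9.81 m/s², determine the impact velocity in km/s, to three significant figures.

Rearranging for v: v = [D / (1.43 · 5.15^0.78 · 9.81^-0.22)]^(1/0.39).
5.15^0.78 = 3.591
9.81^-0.22 = 0.6051
Denominator = 1.43 × 3.591 × 0.6051 = 3.107
D / 3.107 = 162 / 3.107 = 52.14
v = 52.14^(1/0.39) = 52.14^2.5641 = 25293 m/s

v ≈ 25.3 km/s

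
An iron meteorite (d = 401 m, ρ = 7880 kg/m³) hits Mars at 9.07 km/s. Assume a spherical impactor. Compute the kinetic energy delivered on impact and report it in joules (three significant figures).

E ≈ 1.09 × 10^19 J

v = 9070 m/s.
Mass m = (π/6) ρ d³ = (π/6) × 7880 × (401)³ = 2.660 × 10^11 kg
E = ½ m v² = 0.5 × 2.660 × 10^11 × (9070)² = 1.094 × 10^19 J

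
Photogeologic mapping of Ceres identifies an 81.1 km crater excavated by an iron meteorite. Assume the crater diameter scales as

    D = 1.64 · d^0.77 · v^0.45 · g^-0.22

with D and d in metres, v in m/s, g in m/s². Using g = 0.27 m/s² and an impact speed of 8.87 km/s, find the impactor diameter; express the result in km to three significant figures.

Rearranging for d: d = [D / (1.64 · 8870^0.45 · 0.27^-0.22)]^(1/0.77).
D = 81100 m.
8870^0.45 = 59.78
0.27^-0.22 = 1.334
Denominator = 1.64 × 59.78 × 1.334 = 130.8
D / 130.8 = 81100 / 130.8 = 620.0
d = 620.0^(1/0.77) = 620.0^1.2987 = 4231 m

d ≈ 4.23 km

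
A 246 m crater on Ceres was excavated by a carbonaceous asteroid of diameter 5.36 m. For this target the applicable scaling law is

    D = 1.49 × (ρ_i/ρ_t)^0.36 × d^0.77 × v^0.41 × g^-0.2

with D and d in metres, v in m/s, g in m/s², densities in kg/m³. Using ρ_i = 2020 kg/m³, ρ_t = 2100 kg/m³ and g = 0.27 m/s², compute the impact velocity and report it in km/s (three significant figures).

v ≈ 5.99 km/s

Rearranging for v: v = [D / (1.49 · (2020/2100)^0.36 · 5.36^0.77 · 0.27^-0.2)]^(1/0.41).
(2020/2100)^0.36 = 0.9861
5.36^0.77 = 3.643
0.27^-0.2 = 1.299
Denominator = 1.49 × 0.9861 × 3.643 × 1.299 = 6.953
D / 6.953 = 246 / 6.953 = 35.38
v = 35.38^(1/0.41) = 35.38^2.439 = 5990 m/s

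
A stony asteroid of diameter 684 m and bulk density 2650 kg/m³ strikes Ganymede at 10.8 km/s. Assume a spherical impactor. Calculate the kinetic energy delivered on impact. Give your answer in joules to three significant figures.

E ≈ 2.59 × 10^19 J

v = 10800 m/s.
Mass m = (π/6) ρ d³ = (π/6) × 2650 × (684)³ = 4.440 × 10^11 kg
E = ½ m v² = 0.5 × 4.440 × 10^11 × (10800)² = 2.589 × 10^19 J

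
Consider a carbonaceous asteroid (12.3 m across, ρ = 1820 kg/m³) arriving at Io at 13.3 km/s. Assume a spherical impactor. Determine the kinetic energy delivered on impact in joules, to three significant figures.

v = 13300 m/s.
Mass m = (π/6) ρ d³ = (π/6) × 1820 × (12.3)³ = 1.773 × 10^6 kg
E = ½ m v² = 0.5 × 1.773 × 10^6 × (13300)² = 1.568 × 10^14 J

E ≈ 1.57 × 10^14 J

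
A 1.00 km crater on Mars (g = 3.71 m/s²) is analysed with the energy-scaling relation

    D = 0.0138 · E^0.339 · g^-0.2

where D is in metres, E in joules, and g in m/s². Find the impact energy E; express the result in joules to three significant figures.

Rearranging: E = [D / (0.0138 · g^-0.2)]^(1/0.339).
D = 1000 m.
g^-0.2 = 3.71^-0.2 = 0.7694
D / (0.0138 × 0.7694) = 1000 / (0.01062) = 9.416 × 10^4
E = (9.416 × 10^4)^2.9499 = 4.703 × 10^14 J

E ≈ 4.70 × 10^14 J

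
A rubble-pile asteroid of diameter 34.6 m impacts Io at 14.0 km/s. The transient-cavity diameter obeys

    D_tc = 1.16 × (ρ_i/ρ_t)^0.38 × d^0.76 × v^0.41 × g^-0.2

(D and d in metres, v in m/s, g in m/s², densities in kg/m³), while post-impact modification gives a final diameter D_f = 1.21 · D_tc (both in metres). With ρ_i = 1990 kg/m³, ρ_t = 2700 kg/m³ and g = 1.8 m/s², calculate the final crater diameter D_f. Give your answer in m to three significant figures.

v = 14000 m/s.
(ρ_i/ρ_t)^0.38 = (1990/2700)^0.38 = 0.8905
d^0.76 = 34.6^0.76 = 14.78
v^0.41 = 14000^0.41 = 50.11
g^-0.2 = 1.8^-0.2 = 0.8891
D_tc = 1.16 × 0.8905 × 14.78 × 50.11 × 0.8891 = 680.2 m
D_f = 1.21 × 680.2 = 823.0 m

D_f ≈ 823 m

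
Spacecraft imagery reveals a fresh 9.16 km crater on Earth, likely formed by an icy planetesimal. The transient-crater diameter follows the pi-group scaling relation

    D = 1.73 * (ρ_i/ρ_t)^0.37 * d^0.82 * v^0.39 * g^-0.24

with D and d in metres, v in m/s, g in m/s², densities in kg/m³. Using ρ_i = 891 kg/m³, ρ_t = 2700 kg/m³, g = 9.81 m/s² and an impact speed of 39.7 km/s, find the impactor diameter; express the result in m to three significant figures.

d ≈ 727 m

Rearranging for d: d = [D / (1.73 · (891/2700)^0.37 · 39700^0.39 · 9.81^-0.24)]^(1/0.82).
D = 9160 m.
(891/2700)^0.37 = 0.6635
39700^0.39 = 62.16
9.81^-0.24 = 0.5781
Denominator = 1.73 × 0.6635 × 62.16 × 0.5781 = 41.25
D / 41.25 = 9160 / 41.25 = 222.1
d = 222.1^(1/0.82) = 222.1^1.2195 = 727.1 m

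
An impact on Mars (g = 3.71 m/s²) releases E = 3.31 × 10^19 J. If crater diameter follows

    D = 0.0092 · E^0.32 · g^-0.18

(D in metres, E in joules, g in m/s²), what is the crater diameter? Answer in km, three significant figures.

D ≈ 12.8 km

E^0.32 = (3.31 × 10^19)^0.32 = 1.763 × 10^6
g^-0.18 = 3.71^-0.18 = 0.7898
D = 0.0092 × 1.763 × 10^6 × 0.7898 = 12810 m
   = 12.81 km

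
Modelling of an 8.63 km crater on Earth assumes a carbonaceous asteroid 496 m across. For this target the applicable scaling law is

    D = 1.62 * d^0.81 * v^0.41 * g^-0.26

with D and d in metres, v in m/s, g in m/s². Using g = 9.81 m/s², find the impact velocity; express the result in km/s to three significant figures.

Rearranging for v: v = [D / (1.62 · 496^0.81 · 9.81^-0.26)]^(1/0.41).
D = 8630 m.
496^0.81 = 152.5
9.81^-0.26 = 0.5523
Denominator = 1.62 × 152.5 × 0.5523 = 136.4
D / 136.4 = 8630 / 136.4 = 63.27
v = 63.27^(1/0.41) = 63.27^2.439 = 24724 m/s

v ≈ 24.7 km/s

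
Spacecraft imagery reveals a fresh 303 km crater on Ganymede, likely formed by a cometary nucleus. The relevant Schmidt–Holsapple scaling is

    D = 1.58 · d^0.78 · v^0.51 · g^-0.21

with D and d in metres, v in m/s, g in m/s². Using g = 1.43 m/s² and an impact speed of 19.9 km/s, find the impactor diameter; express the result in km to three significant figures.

d ≈ 10.1 km

Rearranging for d: d = [D / (1.58 · 19900^0.51 · 1.43^-0.21)]^(1/0.78).
D = 303000 m.
19900^0.51 = 155.7
1.43^-0.21 = 0.9276
Denominator = 1.58 × 155.7 × 0.9276 = 228.2
D / 228.2 = 303000 / 228.2 = 1328
d = 1328^(1/0.78) = 1328^1.2821 = 10098 m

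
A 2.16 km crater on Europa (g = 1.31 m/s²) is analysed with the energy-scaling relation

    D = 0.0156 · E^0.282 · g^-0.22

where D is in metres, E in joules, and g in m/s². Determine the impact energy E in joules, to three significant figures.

Rearranging: E = [D / (0.0156 · g^-0.22)]^(1/0.282).
D = 2160 m.
g^-0.22 = 1.31^-0.22 = 0.9423
D / (0.0156 × 0.9423) = 2160 / (0.01470) = 1.469 × 10^5
E = (1.469 × 10^5)^3.5461 = 2.103 × 10^18 J

E ≈ 2.10 × 10^18 J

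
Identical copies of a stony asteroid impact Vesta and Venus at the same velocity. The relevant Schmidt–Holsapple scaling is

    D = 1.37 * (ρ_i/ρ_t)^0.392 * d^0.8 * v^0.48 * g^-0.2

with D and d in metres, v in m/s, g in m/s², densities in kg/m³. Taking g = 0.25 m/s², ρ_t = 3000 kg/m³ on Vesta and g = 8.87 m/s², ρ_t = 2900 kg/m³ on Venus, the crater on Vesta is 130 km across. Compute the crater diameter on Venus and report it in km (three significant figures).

D ≈ 64.5 km

The impactor-only factors (d, v, ρ_i) cancel in the ratio, leaving D_Venus/D_Vesta = (g_Venus/g_Vesta)^-0.2 · (ρ_t,Vesta/ρ_t,Venus)^0.392.
(8.87/0.25)^-0.2 = 35.48^-0.2 = 0.4898
(3000/2900)^0.392 = 1.034^0.392 = 1.013
Ratio = 0.4898 × 1.013 = 0.4962
D_Venus = 0.4962 × 130 km = 64.5 km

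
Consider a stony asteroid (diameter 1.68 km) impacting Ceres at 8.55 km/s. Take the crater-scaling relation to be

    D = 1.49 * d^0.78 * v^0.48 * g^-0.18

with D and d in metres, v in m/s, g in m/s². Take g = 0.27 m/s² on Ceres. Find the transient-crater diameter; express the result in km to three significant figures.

D ≈ 47.7 km

In SI units: d = 1680 m, v = 8550 m/s.
d^0.78 = 1680^0.78 = 327.9
v^0.48 = 8550^0.48 = 77.15
g^-0.18 = 0.27^-0.18 = 1.266
D = 1.49 × 327.9 × 77.15 × 1.266 = 47720 m
   = 47.72 km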